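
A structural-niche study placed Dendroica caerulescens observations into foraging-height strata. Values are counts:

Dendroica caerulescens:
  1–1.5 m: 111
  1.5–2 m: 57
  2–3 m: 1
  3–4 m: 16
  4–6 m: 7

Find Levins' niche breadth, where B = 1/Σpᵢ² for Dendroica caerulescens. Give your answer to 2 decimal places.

2.32

Proportions for Dendroica caerulescens (n=192): 111/192=0.5781, 57/192=0.2969, 1/192=0.0052, 16/192=0.0833, 7/192=0.0365
Σpᵢ² = 0.5781² + 0.2969² + 0.0052² + 0.0833² + 0.0365² = 0.334200 + 0.088150 + 0.000027 + 0.006939 + 0.001332 = 0.430648
B = 1 / 0.430648 = 2.3221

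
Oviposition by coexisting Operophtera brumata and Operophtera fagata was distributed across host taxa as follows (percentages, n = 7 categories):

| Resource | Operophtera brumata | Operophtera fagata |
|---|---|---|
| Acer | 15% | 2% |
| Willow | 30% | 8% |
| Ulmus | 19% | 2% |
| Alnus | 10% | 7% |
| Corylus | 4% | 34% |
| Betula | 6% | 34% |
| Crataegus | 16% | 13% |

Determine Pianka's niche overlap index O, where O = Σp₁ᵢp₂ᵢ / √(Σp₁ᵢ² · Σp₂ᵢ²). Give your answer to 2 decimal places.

0.42

Convert percentages to proportions (divide by 100).
Σ p₁ᵢp₂ᵢ = 0.0030 + 0.0240 + 0.0038 + 0.0070 + 0.0136 + 0.0204 + 0.0208 = 0.0926
Σp_1ᵢ² = 0.15² + 0.30² + 0.19² + 0.10² + 0.04² + 0.06² + 0.16² = 0.0225 + 0.0900 + 0.0361 + 0.0100 + 0.0016 + 0.0036 + 0.0256 = 0.1894
Σp_2ᵢ² = 0.02² + 0.08² + 0.02² + 0.07² + 0.34² + 0.34² + 0.13² = 0.0004 + 0.0064 + 0.0004 + 0.0049 + 0.1156 + 0.1156 + 0.0169 = 0.2602
O = 0.0926 / √(0.1894 × 0.2602) = 0.0926 / 0.22200 = 0.4171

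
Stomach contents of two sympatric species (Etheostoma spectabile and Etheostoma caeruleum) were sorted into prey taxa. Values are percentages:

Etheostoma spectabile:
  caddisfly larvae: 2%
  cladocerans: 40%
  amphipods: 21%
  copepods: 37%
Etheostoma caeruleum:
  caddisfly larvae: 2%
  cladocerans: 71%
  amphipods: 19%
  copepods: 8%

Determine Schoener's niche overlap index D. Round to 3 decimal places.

Convert percentages to proportions (divide by 100).
Σ|p₁ᵢ − p₂ᵢ| = 0.00 + 0.31 + 0.02 + 0.29 = 0.62
D = 1 − ½ × 0.62 = 1 − 0.310 = 0.69000

0.690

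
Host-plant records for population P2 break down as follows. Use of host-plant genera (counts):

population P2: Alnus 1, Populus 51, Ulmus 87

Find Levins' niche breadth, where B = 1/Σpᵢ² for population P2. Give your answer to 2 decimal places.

Proportions for population P2 (n=139): 1/139=0.0072, 51/139=0.3669, 87/139=0.6259
Σpᵢ² = 0.0072² + 0.3669² + 0.6259² = 0.000052 + 0.134616 + 0.391751 = 0.526419
B = 1 / 0.526419 = 1.8996

1.90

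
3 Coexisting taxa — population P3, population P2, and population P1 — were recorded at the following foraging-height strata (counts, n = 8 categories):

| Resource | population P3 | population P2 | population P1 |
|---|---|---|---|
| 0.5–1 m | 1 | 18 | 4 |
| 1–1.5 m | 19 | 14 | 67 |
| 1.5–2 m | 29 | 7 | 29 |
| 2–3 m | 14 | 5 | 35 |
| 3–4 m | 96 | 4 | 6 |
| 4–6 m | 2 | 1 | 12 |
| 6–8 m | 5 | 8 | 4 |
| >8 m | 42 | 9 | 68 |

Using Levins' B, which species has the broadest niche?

Proportions for population P3 (n=208): 1/208=0.0048, 19/208=0.0913, 29/208=0.1394, 14/208=0.0673, 96/208=0.4615, 2/208=0.0096, 5/208=0.0240, 42/208=0.2019
Proportions for population P2 (n=66): 18/66=0.2727, 14/66=0.2121, 7/66=0.1061, 5/66=0.0758, 4/66=0.0606, 1/66=0.0152, 8/66=0.1212, 9/66=0.1364
Proportions for population P1 (n=225): 4/225=0.0178, 67/225=0.2978, 29/225=0.1289, 35/225=0.1556, 6/225=0.0267, 12/225=0.0533, 4/225=0.0178, 68/225=0.3022
Σp_P3ᵢ² = 0.0048² + 0.0913² + 0.1394² + 0.0673² + 0.4615² + 0.0096² + 0.0240² + 0.2019² = 0.000023 + 0.008336 + 0.019432 + 0.004529 + 0.212982 + 0.000092 + 0.000576 + 0.040764 = 0.286734
B_P3 = 1 / 0.286734 = 3.4876
Σp_P2ᵢ² = 0.2727² + 0.2121² + 0.1061² + 0.0758² + 0.0606² + 0.0152² + 0.1212² + 0.1364² = 0.074365 + 0.044986 + 0.011257 + 0.005746 + 0.003672 + 0.000231 + 0.014689 + 0.018605 = 0.173551
B_P2 = 1 / 0.173551 = 5.7620
Σp_P1ᵢ² = 0.0178² + 0.2978² + 0.1289² + 0.1556² + 0.0267² + 0.0533² + 0.0178² + 0.3022² = 0.000317 + 0.088685 + 0.016615 + 0.024211 + 0.000713 + 0.002841 + 0.000317 + 0.091325 = 0.225024
B_P1 = 1 / 0.225024 = 4.4440
Highest B → broadest niche (most generalist): population P2 (B = 5.76).

population P2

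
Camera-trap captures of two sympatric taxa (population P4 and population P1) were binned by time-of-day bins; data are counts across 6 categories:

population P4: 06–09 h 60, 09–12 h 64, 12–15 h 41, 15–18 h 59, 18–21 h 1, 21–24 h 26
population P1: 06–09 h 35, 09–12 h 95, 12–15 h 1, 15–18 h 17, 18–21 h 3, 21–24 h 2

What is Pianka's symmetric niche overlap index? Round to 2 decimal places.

0.78

Proportions for population P4 (n=251): 60/251=0.2390, 64/251=0.2550, 41/251=0.1633, 59/251=0.2351, 1/251=0.0040, 26/251=0.1036
Proportions for population P1 (n=153): 35/153=0.2288, 95/153=0.6209, 1/153=0.0065, 17/153=0.1111, 3/153=0.0196, 2/153=0.0131
Σ p₁ᵢp₂ᵢ = 0.054683 + 0.158330 + 0.001061 + 0.026120 + 0.000078 + 0.001357 = 0.241629
Σp_1ᵢ² = 0.2390² + 0.2550² + 0.1633² + 0.2351² + 0.0040² + 0.1036² = 0.057121 + 0.065025 + 0.026667 + 0.055272 + 0.000016 + 0.010733 = 0.214834
Σp_2ᵢ² = 0.2288² + 0.6209² + 0.0065² + 0.1111² + 0.0196² + 0.0131² = 0.052349 + 0.385517 + 0.000042 + 0.012343 + 0.000384 + 0.000172 = 0.450807
O = 0.241629 / √(0.214834 × 0.450807) = 0.241629 / 0.3112052 = 0.7764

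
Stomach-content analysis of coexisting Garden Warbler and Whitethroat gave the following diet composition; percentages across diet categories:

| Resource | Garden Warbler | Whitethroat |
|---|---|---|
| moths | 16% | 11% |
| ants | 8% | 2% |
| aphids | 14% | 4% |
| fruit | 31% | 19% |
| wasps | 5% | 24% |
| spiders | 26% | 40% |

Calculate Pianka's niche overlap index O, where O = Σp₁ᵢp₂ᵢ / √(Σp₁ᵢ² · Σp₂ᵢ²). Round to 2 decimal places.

0.83

Convert percentages to proportions (divide by 100).
Σ p₁ᵢp₂ᵢ = 0.0176 + 0.0016 + 0.0056 + 0.0589 + 0.0120 + 0.1040 = 0.1997
Σp_1ᵢ² = 0.16² + 0.08² + 0.14² + 0.31² + 0.05² + 0.26² = 0.0256 + 0.0064 + 0.0196 + 0.0961 + 0.0025 + 0.0676 = 0.2178
Σp_2ᵢ² = 0.11² + 0.02² + 0.04² + 0.19² + 0.24² + 0.40² = 0.0121 + 0.0004 + 0.0016 + 0.0361 + 0.0576 + 0.1600 = 0.2678
O = 0.1997 / √(0.2178 × 0.2678) = 0.1997 / 0.24151 = 0.8269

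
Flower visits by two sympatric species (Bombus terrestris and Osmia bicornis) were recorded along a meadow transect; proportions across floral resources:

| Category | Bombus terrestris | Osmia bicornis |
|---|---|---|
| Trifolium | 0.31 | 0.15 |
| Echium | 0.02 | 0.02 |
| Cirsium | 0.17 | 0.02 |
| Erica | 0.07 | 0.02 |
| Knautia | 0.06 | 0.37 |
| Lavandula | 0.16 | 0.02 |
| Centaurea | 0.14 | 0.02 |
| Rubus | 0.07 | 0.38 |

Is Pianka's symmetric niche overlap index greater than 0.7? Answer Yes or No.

Σ p₁ᵢp₂ᵢ = 0.0465 + 0.0004 + 0.0034 + 0.0014 + 0.0222 + 0.0032 + 0.0028 + 0.0266 = 0.1065
Σp_1ᵢ² = 0.31² + 0.02² + 0.17² + 0.07² + 0.06² + 0.16² + 0.14² + 0.07² = 0.0961 + 0.0004 + 0.0289 + 0.0049 + 0.0036 + 0.0256 + 0.0196 + 0.0049 = 0.1840
Σp_2ᵢ² = 0.15² + 0.02² + 0.02² + 0.02² + 0.37² + 0.02² + 0.02² + 0.38² = 0.0225 + 0.0004 + 0.0004 + 0.0004 + 0.1369 + 0.0004 + 0.0004 + 0.1444 = 0.3058
O = 0.1065 / √(0.1840 × 0.3058) = 0.1065 / 0.23721 = 0.4490
O = 0.4490 < 0.7 → No.

No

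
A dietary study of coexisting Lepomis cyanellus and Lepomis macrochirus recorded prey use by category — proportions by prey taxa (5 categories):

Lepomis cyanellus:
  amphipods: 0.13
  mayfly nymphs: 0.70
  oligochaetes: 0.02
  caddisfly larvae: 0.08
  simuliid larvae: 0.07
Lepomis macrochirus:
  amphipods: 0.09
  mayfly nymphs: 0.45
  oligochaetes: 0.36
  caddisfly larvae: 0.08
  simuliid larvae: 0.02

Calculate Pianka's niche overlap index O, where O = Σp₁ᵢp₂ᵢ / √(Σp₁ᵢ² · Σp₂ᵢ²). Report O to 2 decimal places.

0.81

Σ p₁ᵢp₂ᵢ = 0.0117 + 0.3150 + 0.0072 + 0.0064 + 0.0014 = 0.3417
Σp_1ᵢ² = 0.13² + 0.70² + 0.02² + 0.08² + 0.07² = 0.0169 + 0.4900 + 0.0004 + 0.0064 + 0.0049 = 0.5186
Σp_2ᵢ² = 0.09² + 0.45² + 0.36² + 0.08² + 0.02² = 0.0081 + 0.2025 + 0.1296 + 0.0064 + 0.0004 = 0.3470
O = 0.3417 / √(0.5186 × 0.3470) = 0.3417 / 0.42421 = 0.8055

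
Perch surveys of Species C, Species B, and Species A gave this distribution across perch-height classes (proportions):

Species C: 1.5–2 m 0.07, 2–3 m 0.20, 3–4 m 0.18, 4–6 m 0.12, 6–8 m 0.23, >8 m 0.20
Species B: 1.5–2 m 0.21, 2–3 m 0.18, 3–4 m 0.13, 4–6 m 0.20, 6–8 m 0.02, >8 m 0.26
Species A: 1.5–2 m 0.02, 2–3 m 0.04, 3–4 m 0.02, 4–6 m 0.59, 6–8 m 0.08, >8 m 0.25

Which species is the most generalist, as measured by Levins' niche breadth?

Σp_Cᵢ² = 0.07² + 0.20² + 0.18² + 0.12² + 0.23² + 0.20² = 0.0049 + 0.0400 + 0.0324 + 0.0144 + 0.0529 + 0.0400 = 0.1846
B_C = 1 / 0.1846 = 5.4171
Σp_Bᵢ² = 0.21² + 0.18² + 0.13² + 0.20² + 0.02² + 0.26² = 0.0441 + 0.0324 + 0.0169 + 0.0400 + 0.0004 + 0.0676 = 0.2014
B_B = 1 / 0.2014 = 4.9652
Σp_Aᵢ² = 0.02² + 0.04² + 0.02² + 0.59² + 0.08² + 0.25² = 0.0004 + 0.0016 + 0.0004 + 0.3481 + 0.0064 + 0.0625 = 0.4194
B_A = 1 / 0.4194 = 2.3844
Highest B → broadest niche (most generalist): Species C (B = 5.42).

Species C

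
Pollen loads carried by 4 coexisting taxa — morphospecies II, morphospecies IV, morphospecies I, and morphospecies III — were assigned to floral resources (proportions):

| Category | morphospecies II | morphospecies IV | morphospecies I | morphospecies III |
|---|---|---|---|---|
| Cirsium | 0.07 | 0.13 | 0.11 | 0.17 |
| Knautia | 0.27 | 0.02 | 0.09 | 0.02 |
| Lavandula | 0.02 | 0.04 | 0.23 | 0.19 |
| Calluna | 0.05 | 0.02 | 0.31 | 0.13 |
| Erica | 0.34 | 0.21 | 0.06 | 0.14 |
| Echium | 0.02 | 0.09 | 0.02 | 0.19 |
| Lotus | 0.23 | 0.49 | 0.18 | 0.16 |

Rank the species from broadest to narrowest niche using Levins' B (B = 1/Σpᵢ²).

morphospecies III > morphospecies I > morphospecies II > morphospecies IV

Σp_IIᵢ² = 0.07² + 0.27² + 0.02² + 0.05² + 0.34² + 0.02² + 0.23² = 0.0049 + 0.0729 + 0.0004 + 0.0025 + 0.1156 + 0.0004 + 0.0529 = 0.2496
B_II = 1 / 0.2496 = 4.0064
Σp_IVᵢ² = 0.13² + 0.02² + 0.04² + 0.02² + 0.21² + 0.09² + 0.49² = 0.0169 + 0.0004 + 0.0016 + 0.0004 + 0.0441 + 0.0081 + 0.2401 = 0.3116
B_IV = 1 / 0.3116 = 3.2092
Σp_Iᵢ² = 0.11² + 0.09² + 0.23² + 0.31² + 0.06² + 0.02² + 0.18² = 0.0121 + 0.0081 + 0.0529 + 0.0961 + 0.0036 + 0.0004 + 0.0324 = 0.2056
B_I = 1 / 0.2056 = 4.8638
Σp_IIIᵢ² = 0.17² + 0.02² + 0.19² + 0.13² + 0.14² + 0.19² + 0.16² = 0.0289 + 0.0004 + 0.0361 + 0.0169 + 0.0196 + 0.0361 + 0.0256 = 0.1636
B_III = 1 / 0.1636 = 6.1125
Ranking by B (broadest → narrowest): morphospecies III (6.11) > morphospecies I (4.86) > morphospecies II (4.01) > morphospecies IV (3.21)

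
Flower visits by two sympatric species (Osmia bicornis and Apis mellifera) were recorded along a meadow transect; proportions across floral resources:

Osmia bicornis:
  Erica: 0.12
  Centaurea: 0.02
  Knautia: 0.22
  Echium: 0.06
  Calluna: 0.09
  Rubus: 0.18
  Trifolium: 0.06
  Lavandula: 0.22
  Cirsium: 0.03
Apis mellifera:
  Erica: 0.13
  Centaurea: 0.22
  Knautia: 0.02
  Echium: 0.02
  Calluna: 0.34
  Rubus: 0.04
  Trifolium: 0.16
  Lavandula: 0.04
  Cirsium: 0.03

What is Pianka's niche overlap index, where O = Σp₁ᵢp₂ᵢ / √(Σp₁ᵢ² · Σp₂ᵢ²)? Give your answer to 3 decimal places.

Σ p₁ᵢp₂ᵢ = 0.0156 + 0.0044 + 0.0044 + 0.0012 + 0.0306 + 0.0072 + 0.0096 + 0.0088 + 0.0009 = 0.0827
Σp_1ᵢ² = 0.12² + 0.02² + 0.22² + 0.06² + 0.09² + 0.18² + 0.06² + 0.22² + 0.03² = 0.0144 + 0.0004 + 0.0484 + 0.0036 + 0.0081 + 0.0324 + 0.0036 + 0.0484 + 0.0009 = 0.1602
Σp_2ᵢ² = 0.13² + 0.22² + 0.02² + 0.02² + 0.34² + 0.04² + 0.16² + 0.04² + 0.03² = 0.0169 + 0.0484 + 0.0004 + 0.0004 + 0.1156 + 0.0016 + 0.0256 + 0.0016 + 0.0009 = 0.2114
O = 0.0827 / √(0.1602 × 0.2114) = 0.0827 / 0.184028 = 0.44939

0.449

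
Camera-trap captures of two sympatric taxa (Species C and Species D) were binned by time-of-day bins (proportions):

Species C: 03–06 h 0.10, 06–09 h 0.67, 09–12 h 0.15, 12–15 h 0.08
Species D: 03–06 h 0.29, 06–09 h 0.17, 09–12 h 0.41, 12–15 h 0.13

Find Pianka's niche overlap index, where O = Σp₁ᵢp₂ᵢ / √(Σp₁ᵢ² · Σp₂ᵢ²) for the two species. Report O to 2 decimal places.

0.56

Σ p₁ᵢp₂ᵢ = 0.0290 + 0.1139 + 0.0615 + 0.0104 = 0.2148
Σp_1ᵢ² = 0.10² + 0.67² + 0.15² + 0.08² = 0.0100 + 0.4489 + 0.0225 + 0.0064 = 0.4878
Σp_2ᵢ² = 0.29² + 0.17² + 0.41² + 0.13² = 0.0841 + 0.0289 + 0.1681 + 0.0169 = 0.2980
O = 0.2148 / √(0.4878 × 0.2980) = 0.2148 / 0.38127 = 0.5634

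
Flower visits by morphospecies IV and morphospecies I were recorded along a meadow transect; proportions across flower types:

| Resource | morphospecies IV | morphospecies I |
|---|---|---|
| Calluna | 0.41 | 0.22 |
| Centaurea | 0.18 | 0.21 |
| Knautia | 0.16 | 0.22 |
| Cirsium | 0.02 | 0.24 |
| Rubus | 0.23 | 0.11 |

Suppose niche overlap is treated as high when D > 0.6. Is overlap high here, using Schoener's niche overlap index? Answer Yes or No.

Yes

Σ|p₁ᵢ − p₂ᵢ| = 0.19 + 0.03 + 0.06 + 0.22 + 0.12 = 0.62
D = 1 − ½ × 0.62 = 1 − 0.310 = 0.6900
D = 0.6900 > 0.6 → Yes.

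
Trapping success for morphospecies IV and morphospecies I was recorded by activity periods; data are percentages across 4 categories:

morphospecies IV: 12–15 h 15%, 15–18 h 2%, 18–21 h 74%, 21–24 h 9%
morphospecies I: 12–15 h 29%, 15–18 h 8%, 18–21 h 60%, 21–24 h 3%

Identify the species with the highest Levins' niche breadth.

morphospecies I

Convert percentages to proportions (divide by 100).
Σp_IVᵢ² = 0.15² + 0.02² + 0.74² + 0.09² = 0.0225 + 0.0004 + 0.5476 + 0.0081 = 0.5786
B_IV = 1 / 0.5786 = 1.7283
Σp_Iᵢ² = 0.29² + 0.08² + 0.60² + 0.03² = 0.0841 + 0.0064 + 0.3600 + 0.0009 = 0.4514
B_I = 1 / 0.4514 = 2.2153
Highest B → broadest niche (most generalist): morphospecies I (B = 2.22).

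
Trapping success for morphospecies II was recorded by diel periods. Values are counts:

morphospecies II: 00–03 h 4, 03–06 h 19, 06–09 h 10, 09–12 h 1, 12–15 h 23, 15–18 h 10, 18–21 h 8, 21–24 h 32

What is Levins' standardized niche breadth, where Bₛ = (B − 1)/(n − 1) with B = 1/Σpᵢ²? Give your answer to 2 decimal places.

0.60

Proportions for morphospecies II (n=107): 4/107=0.0374, 19/107=0.1776, 10/107=0.0935, 1/107=0.0093, 23/107=0.2150, 10/107=0.0935, 8/107=0.0748, 32/107=0.2991
Σpᵢ² = 0.0374² + 0.1776² + 0.0935² + 0.0093² + 0.2150² + 0.0935² + 0.0748² + 0.2991² = 0.001399 + 0.031542 + 0.008742 + 0.000086 + 0.046225 + 0.008742 + 0.005595 + 0.089461 = 0.191792
B = 1 / 0.191792 = 5.2140
Bₛ = (B − 1)/(n − 1) = (5.2140 − 1)/(8 − 1) = 4.2140/7 = 0.6020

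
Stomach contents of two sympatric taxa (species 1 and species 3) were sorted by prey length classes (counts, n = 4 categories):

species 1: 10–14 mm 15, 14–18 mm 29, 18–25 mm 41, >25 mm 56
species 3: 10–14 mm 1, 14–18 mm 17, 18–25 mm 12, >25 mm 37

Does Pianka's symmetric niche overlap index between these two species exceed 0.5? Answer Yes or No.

Proportions for species 1 (n=141): 15/141=0.1064, 29/141=0.2057, 41/141=0.2908, 56/141=0.3972
Proportions for species 3 (n=67): 1/67=0.0149, 17/67=0.2537, 12/67=0.1791, 37/67=0.5522
Σ p₁ᵢp₂ᵢ = 0.001585 + 0.052186 + 0.052082 + 0.219334 = 0.325187
Σp_1ᵢ² = 0.1064² + 0.2057² + 0.2908² + 0.3972² = 0.011321 + 0.042312 + 0.084565 + 0.157768 = 0.295966
Σp_2ᵢ² = 0.0149² + 0.2537² + 0.1791² + 0.5522² = 0.000222 + 0.064364 + 0.032077 + 0.304925 = 0.401588
O = 0.325187 / √(0.295966 × 0.401588) = 0.325187 / 0.3447556 = 0.9432
O = 0.9432 > 0.5 → Yes.

Yes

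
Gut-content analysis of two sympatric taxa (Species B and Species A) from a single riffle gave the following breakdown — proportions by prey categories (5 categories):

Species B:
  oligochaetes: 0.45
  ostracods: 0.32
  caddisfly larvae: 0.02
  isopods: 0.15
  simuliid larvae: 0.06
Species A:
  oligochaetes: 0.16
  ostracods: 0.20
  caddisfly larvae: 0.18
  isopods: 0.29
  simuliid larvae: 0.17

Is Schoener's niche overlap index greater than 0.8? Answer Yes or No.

No

Σ|p₁ᵢ − p₂ᵢ| = 0.29 + 0.12 + 0.16 + 0.14 + 0.11 = 0.82
D = 1 − ½ × 0.82 = 1 − 0.410 = 0.5900
D = 0.5900 < 0.8 → No.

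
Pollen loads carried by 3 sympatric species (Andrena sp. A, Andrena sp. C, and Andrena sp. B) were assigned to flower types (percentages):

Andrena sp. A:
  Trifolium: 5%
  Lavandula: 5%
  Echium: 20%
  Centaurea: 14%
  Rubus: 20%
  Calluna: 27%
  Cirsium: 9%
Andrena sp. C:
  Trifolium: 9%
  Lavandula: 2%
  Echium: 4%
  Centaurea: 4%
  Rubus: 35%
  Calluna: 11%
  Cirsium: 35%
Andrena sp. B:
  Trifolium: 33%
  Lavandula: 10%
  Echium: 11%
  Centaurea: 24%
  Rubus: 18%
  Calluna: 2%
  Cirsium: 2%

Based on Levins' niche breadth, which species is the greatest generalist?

Andrena sp. A

Convert percentages to proportions (divide by 100).
Σp_Aᵢ² = 0.05² + 0.05² + 0.20² + 0.14² + 0.20² + 0.27² + 0.09² = 0.0025 + 0.0025 + 0.0400 + 0.0196 + 0.0400 + 0.0729 + 0.0081 = 0.1856
B_A = 1 / 0.1856 = 5.3879
Σp_Cᵢ² = 0.09² + 0.02² + 0.04² + 0.04² + 0.35² + 0.11² + 0.35² = 0.0081 + 0.0004 + 0.0016 + 0.0016 + 0.1225 + 0.0121 + 0.1225 = 0.2688
B_C = 1 / 0.2688 = 3.7202
Σp_Bᵢ² = 0.33² + 0.10² + 0.11² + 0.24² + 0.18² + 0.02² + 0.02² = 0.1089 + 0.0100 + 0.0121 + 0.0576 + 0.0324 + 0.0004 + 0.0004 = 0.2218
B_B = 1 / 0.2218 = 4.5086
Highest B → broadest niche (most generalist): Andrena sp. A (B = 5.39).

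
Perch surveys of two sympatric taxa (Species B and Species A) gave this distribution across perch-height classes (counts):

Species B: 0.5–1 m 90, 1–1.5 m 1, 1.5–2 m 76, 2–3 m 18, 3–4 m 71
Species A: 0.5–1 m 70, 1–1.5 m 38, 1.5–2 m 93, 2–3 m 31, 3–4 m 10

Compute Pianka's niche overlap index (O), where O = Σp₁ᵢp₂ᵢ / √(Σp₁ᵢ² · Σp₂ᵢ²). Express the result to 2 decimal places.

0.83

Proportions for Species B (n=256): 90/256=0.3516, 1/256=0.0039, 76/256=0.2969, 18/256=0.0703, 71/256=0.2773
Proportions for Species A (n=242): 70/242=0.2893, 38/242=0.1570, 93/242=0.3843, 31/242=0.1281, 10/242=0.0413
Σ p₁ᵢp₂ᵢ = 0.101718 + 0.000612 + 0.114099 + 0.009005 + 0.011452 = 0.236886
Σp_1ᵢ² = 0.3516² + 0.0039² + 0.2969² + 0.0703² + 0.2773² = 0.123623 + 0.000015 + 0.088150 + 0.004942 + 0.076895 = 0.293625
Σp_2ᵢ² = 0.2893² + 0.1570² + 0.3843² + 0.1281² + 0.0413² = 0.083694 + 0.024649 + 0.147686 + 0.016410 + 0.001706 = 0.274145
O = 0.236886 / √(0.293625 × 0.274145) = 0.236886 / 0.2837179 = 0.8349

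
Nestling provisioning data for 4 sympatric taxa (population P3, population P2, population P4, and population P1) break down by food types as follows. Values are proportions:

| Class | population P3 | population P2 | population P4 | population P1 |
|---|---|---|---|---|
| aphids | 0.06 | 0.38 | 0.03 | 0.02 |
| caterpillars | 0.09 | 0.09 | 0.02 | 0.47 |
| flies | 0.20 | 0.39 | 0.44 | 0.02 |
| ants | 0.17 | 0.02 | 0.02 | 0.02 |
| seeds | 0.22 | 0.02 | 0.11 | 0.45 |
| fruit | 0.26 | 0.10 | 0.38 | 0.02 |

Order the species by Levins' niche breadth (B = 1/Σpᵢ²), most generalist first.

Σp_P3ᵢ² = 0.06² + 0.09² + 0.20² + 0.17² + 0.22² + 0.26² = 0.0036 + 0.0081 + 0.0400 + 0.0289 + 0.0484 + 0.0676 = 0.1966
B_P3 = 1 / 0.1966 = 5.0865
Σp_P2ᵢ² = 0.38² + 0.09² + 0.39² + 0.02² + 0.02² + 0.10² = 0.1444 + 0.0081 + 0.1521 + 0.0004 + 0.0004 + 0.0100 = 0.3154
B_P2 = 1 / 0.3154 = 3.1706
Σp_P4ᵢ² = 0.03² + 0.02² + 0.44² + 0.02² + 0.11² + 0.38² = 0.0009 + 0.0004 + 0.1936 + 0.0004 + 0.0121 + 0.1444 = 0.3518
B_P4 = 1 / 0.3518 = 2.8425
Σp_P1ᵢ² = 0.02² + 0.47² + 0.02² + 0.02² + 0.45² + 0.02² = 0.0004 + 0.2209 + 0.0004 + 0.0004 + 0.2025 + 0.0004 = 0.4250
B_P1 = 1 / 0.4250 = 2.3529
Ranking by B (broadest → narrowest): population P3 (5.09) > population P2 (3.17) > population P4 (2.84) > population P1 (2.35)

population P3 > population P2 > population P4 > population P1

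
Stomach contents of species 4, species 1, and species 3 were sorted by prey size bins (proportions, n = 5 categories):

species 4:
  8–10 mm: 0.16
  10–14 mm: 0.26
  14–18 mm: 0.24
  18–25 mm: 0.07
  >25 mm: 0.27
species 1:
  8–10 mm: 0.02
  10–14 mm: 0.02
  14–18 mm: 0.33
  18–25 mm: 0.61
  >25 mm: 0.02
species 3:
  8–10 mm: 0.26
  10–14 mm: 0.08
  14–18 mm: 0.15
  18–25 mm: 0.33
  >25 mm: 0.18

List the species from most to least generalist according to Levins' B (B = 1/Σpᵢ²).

Σp_4ᵢ² = 0.16² + 0.26² + 0.24² + 0.07² + 0.27² = 0.0256 + 0.0676 + 0.0576 + 0.0049 + 0.0729 = 0.2286
B_4 = 1 / 0.2286 = 4.3745
Σp_1ᵢ² = 0.02² + 0.02² + 0.33² + 0.61² + 0.02² = 0.0004 + 0.0004 + 0.1089 + 0.3721 + 0.0004 = 0.4822
B_1 = 1 / 0.4822 = 2.0738
Σp_3ᵢ² = 0.26² + 0.08² + 0.15² + 0.33² + 0.18² = 0.0676 + 0.0064 + 0.0225 + 0.1089 + 0.0324 = 0.2378
B_3 = 1 / 0.2378 = 4.2052
Ranking by B (broadest → narrowest): species 4 (4.37) > species 3 (4.21) > species 1 (2.07)

species 4 > species 3 > species 1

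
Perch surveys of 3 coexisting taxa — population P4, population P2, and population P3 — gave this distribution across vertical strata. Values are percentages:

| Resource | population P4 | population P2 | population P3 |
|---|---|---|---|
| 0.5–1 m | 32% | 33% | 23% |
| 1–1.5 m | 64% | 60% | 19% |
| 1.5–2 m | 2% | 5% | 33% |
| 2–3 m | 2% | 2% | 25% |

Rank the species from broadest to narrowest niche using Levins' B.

population P3 > population P2 > population P4

Convert percentages to proportions (divide by 100).
Σp_P4ᵢ² = 0.32² + 0.64² + 0.02² + 0.02² = 0.1024 + 0.4096 + 0.0004 + 0.0004 = 0.5128
B_P4 = 1 / 0.5128 = 1.9501
Σp_P2ᵢ² = 0.33² + 0.60² + 0.05² + 0.02² = 0.1089 + 0.3600 + 0.0025 + 0.0004 = 0.4718
B_P2 = 1 / 0.4718 = 2.1195
Σp_P3ᵢ² = 0.23² + 0.19² + 0.33² + 0.25² = 0.0529 + 0.0361 + 0.1089 + 0.0625 = 0.2604
B_P3 = 1 / 0.2604 = 3.8402
Ranking by B (broadest → narrowest): population P3 (3.84) > population P2 (2.12) > population P4 (1.95)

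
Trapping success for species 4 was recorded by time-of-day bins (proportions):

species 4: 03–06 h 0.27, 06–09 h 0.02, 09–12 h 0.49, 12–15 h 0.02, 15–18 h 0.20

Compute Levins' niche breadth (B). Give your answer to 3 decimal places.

2.826

Σpᵢ² = 0.27² + 0.02² + 0.49² + 0.02² + 0.20² = 0.0729 + 0.0004 + 0.2401 + 0.0004 + 0.0400 = 0.3538
B = 1 / 0.3538 = 2.82646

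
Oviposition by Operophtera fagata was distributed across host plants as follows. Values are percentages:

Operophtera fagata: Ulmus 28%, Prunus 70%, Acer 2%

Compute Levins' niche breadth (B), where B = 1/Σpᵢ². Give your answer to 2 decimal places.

1.76

Convert percentages to proportions (divide by 100).
Σpᵢ² = 0.28² + 0.70² + 0.02² = 0.0784 + 0.4900 + 0.0004 = 0.5688
B = 1 / 0.5688 = 1.7581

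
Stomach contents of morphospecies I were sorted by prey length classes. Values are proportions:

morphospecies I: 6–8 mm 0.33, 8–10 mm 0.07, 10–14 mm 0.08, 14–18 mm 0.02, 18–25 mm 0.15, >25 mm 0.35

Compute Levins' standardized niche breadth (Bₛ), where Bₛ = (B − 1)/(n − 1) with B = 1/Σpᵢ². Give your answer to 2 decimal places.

0.55

Σpᵢ² = 0.33² + 0.07² + 0.08² + 0.02² + 0.15² + 0.35² = 0.1089 + 0.0049 + 0.0064 + 0.0004 + 0.0225 + 0.1225 = 0.2656
B = 1 / 0.2656 = 3.7651
Bₛ = (B − 1)/(n − 1) = (3.7651 − 1)/(6 − 1) = 2.7651/5 = 0.5530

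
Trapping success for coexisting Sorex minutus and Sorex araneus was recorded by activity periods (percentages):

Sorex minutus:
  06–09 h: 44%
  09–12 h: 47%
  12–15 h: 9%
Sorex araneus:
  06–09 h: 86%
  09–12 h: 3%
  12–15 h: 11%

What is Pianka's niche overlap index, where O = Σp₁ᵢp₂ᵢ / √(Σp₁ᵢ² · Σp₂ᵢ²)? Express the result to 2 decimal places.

0.71

Convert percentages to proportions (divide by 100).
Σ p₁ᵢp₂ᵢ = 0.3784 + 0.0141 + 0.0099 = 0.4024
Σp_1ᵢ² = 0.44² + 0.47² + 0.09² = 0.1936 + 0.2209 + 0.0081 = 0.4226
Σp_2ᵢ² = 0.86² + 0.03² + 0.11² = 0.7396 + 0.0009 + 0.0121 = 0.7526
O = 0.4024 / √(0.4226 × 0.7526) = 0.4024 / 0.56396 = 0.7135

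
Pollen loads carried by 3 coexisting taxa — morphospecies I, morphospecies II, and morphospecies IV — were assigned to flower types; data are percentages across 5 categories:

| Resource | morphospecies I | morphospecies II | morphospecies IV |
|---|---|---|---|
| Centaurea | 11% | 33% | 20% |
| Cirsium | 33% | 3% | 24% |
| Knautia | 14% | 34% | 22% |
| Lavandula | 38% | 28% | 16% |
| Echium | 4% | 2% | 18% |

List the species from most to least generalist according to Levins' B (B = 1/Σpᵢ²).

Convert percentages to proportions (divide by 100).
Σp_Iᵢ² = 0.11² + 0.33² + 0.14² + 0.38² + 0.04² = 0.0121 + 0.1089 + 0.0196 + 0.1444 + 0.0016 = 0.2866
B_I = 1 / 0.2866 = 3.4892
Σp_IIᵢ² = 0.33² + 0.03² + 0.34² + 0.28² + 0.02² = 0.1089 + 0.0009 + 0.1156 + 0.0784 + 0.0004 = 0.3042
B_II = 1 / 0.3042 = 3.2873
Σp_IVᵢ² = 0.20² + 0.24² + 0.22² + 0.16² + 0.18² = 0.0400 + 0.0576 + 0.0484 + 0.0256 + 0.0324 = 0.2040
B_IV = 1 / 0.2040 = 4.9020
Ranking by B (broadest → narrowest): morphospecies IV (4.90) > morphospecies I (3.49) > morphospecies II (3.29)

morphospecies IV > morphospecies I > morphospecies II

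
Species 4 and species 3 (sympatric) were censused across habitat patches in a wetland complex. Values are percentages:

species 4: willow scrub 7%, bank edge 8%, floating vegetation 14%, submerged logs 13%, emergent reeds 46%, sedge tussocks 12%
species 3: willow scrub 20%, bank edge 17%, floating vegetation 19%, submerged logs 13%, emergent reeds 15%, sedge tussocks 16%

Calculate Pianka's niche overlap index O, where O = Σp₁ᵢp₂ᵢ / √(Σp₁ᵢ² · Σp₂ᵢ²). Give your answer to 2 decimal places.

Convert percentages to proportions (divide by 100).
Σ p₁ᵢp₂ᵢ = 0.0140 + 0.0136 + 0.0266 + 0.0169 + 0.0690 + 0.0192 = 0.1593
Σp_1ᵢ² = 0.07² + 0.08² + 0.14² + 0.13² + 0.46² + 0.12² = 0.0049 + 0.0064 + 0.0196 + 0.0169 + 0.2116 + 0.0144 = 0.2738
Σp_2ᵢ² = 0.20² + 0.17² + 0.19² + 0.13² + 0.15² + 0.16² = 0.0400 + 0.0289 + 0.0361 + 0.0169 + 0.0225 + 0.0256 = 0.1700
O = 0.1593 / √(0.2738 × 0.1700) = 0.1593 / 0.21575 = 0.7384

0.74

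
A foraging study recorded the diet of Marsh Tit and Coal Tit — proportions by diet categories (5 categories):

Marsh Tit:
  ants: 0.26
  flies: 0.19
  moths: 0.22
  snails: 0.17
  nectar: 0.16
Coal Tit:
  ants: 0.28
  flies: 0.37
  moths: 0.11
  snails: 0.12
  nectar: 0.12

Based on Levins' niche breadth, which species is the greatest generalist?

Σp_Marsᵢ² = 0.26² + 0.19² + 0.22² + 0.17² + 0.16² = 0.0676 + 0.0361 + 0.0484 + 0.0289 + 0.0256 = 0.2066
B_Mars = 1 / 0.2066 = 4.8403
Σp_Coalᵢ² = 0.28² + 0.37² + 0.11² + 0.12² + 0.12² = 0.0784 + 0.1369 + 0.0121 + 0.0144 + 0.0144 = 0.2562
B_Coal = 1 / 0.2562 = 3.9032
Highest B → broadest niche (most generalist): Marsh Tit (B = 4.84).

Marsh Tit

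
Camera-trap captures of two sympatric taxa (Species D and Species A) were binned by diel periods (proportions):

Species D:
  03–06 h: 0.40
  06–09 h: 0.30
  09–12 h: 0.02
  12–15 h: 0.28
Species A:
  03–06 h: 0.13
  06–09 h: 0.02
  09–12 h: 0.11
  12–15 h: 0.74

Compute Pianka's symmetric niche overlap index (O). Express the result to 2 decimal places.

Σ p₁ᵢp₂ᵢ = 0.0520 + 0.0060 + 0.0022 + 0.2072 = 0.2674
Σp_1ᵢ² = 0.40² + 0.30² + 0.02² + 0.28² = 0.1600 + 0.0900 + 0.0004 + 0.0784 = 0.3288
Σp_2ᵢ² = 0.13² + 0.02² + 0.11² + 0.74² = 0.0169 + 0.0004 + 0.0121 + 0.5476 = 0.5770
O = 0.2674 / √(0.3288 × 0.5770) = 0.2674 / 0.43557 = 0.6139

0.61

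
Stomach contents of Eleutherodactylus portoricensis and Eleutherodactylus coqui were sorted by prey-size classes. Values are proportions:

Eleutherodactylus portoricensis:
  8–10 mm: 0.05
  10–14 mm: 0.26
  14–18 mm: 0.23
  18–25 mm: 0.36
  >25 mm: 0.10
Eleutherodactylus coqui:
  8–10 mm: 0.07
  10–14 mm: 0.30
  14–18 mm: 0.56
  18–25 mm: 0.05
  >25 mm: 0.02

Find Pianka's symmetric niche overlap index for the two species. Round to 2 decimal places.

0.70

Σ p₁ᵢp₂ᵢ = 0.0035 + 0.0780 + 0.1288 + 0.0180 + 0.0020 = 0.2303
Σp_1ᵢ² = 0.05² + 0.26² + 0.23² + 0.36² + 0.10² = 0.0025 + 0.0676 + 0.0529 + 0.1296 + 0.0100 = 0.2626
Σp_2ᵢ² = 0.07² + 0.30² + 0.56² + 0.05² + 0.02² = 0.0049 + 0.0900 + 0.3136 + 0.0025 + 0.0004 = 0.4114
O = 0.2303 / √(0.2626 × 0.4114) = 0.2303 / 0.32868 = 0.7007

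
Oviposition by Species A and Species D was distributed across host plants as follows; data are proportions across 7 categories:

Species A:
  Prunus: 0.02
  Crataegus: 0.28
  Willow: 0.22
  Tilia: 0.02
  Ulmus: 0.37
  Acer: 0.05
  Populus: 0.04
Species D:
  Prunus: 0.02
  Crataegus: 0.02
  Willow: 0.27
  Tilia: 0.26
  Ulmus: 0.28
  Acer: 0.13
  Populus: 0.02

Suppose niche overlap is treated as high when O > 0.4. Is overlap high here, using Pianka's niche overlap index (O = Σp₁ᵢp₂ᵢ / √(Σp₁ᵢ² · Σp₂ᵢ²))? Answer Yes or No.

Yes

Σ p₁ᵢp₂ᵢ = 0.0004 + 0.0056 + 0.0594 + 0.0052 + 0.1036 + 0.0065 + 0.0008 = 0.1815
Σp_1ᵢ² = 0.02² + 0.28² + 0.22² + 0.02² + 0.37² + 0.05² + 0.04² = 0.0004 + 0.0784 + 0.0484 + 0.0004 + 0.1369 + 0.0025 + 0.0016 = 0.2686
Σp_2ᵢ² = 0.02² + 0.02² + 0.27² + 0.26² + 0.28² + 0.13² + 0.02² = 0.0004 + 0.0004 + 0.0729 + 0.0676 + 0.0784 + 0.0169 + 0.0004 = 0.2370
O = 0.1815 / √(0.2686 × 0.2370) = 0.1815 / 0.25231 = 0.7194
O = 0.7194 > 0.4 → Yes.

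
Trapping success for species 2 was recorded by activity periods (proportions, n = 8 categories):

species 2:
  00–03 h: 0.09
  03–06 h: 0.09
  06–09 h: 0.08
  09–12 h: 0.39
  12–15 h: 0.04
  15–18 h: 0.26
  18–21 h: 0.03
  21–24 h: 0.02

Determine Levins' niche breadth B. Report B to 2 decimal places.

Σpᵢ² = 0.09² + 0.09² + 0.08² + 0.39² + 0.04² + 0.26² + 0.03² + 0.02² = 0.0081 + 0.0081 + 0.0064 + 0.1521 + 0.0016 + 0.0676 + 0.0009 + 0.0004 = 0.2452
B = 1 / 0.2452 = 4.0783

4.08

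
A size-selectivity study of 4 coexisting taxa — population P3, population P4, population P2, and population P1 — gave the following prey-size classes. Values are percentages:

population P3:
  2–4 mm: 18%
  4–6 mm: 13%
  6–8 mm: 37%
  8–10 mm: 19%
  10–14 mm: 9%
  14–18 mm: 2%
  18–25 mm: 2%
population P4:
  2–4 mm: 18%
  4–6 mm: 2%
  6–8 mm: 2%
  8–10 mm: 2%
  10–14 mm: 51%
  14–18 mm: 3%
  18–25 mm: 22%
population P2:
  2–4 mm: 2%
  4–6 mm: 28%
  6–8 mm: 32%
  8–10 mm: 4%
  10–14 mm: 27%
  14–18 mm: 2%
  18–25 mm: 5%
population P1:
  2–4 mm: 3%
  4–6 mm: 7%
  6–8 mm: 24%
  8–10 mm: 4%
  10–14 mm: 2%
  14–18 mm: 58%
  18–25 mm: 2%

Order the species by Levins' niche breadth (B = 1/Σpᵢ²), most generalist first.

Convert percentages to proportions (divide by 100).
Σp_P3ᵢ² = 0.18² + 0.13² + 0.37² + 0.19² + 0.09² + 0.02² + 0.02² = 0.0324 + 0.0169 + 0.1369 + 0.0361 + 0.0081 + 0.0004 + 0.0004 = 0.2312
B_P3 = 1 / 0.2312 = 4.3253
Σp_P4ᵢ² = 0.18² + 0.02² + 0.02² + 0.02² + 0.51² + 0.03² + 0.22² = 0.0324 + 0.0004 + 0.0004 + 0.0004 + 0.2601 + 0.0009 + 0.0484 = 0.3430
B_P4 = 1 / 0.3430 = 2.9155
Σp_P2ᵢ² = 0.02² + 0.28² + 0.32² + 0.04² + 0.27² + 0.02² + 0.05² = 0.0004 + 0.0784 + 0.1024 + 0.0016 + 0.0729 + 0.0004 + 0.0025 = 0.2586
B_P2 = 1 / 0.2586 = 3.8670
Σp_P1ᵢ² = 0.03² + 0.07² + 0.24² + 0.04² + 0.02² + 0.58² + 0.02² = 0.0009 + 0.0049 + 0.0576 + 0.0016 + 0.0004 + 0.3364 + 0.0004 = 0.4022
B_P1 = 1 / 0.4022 = 2.4863
Ranking by B (broadest → narrowest): population P3 (4.33) > population P2 (3.87) > population P4 (2.92) > population P1 (2.49)

population P3 > population P2 > population P4 > population P1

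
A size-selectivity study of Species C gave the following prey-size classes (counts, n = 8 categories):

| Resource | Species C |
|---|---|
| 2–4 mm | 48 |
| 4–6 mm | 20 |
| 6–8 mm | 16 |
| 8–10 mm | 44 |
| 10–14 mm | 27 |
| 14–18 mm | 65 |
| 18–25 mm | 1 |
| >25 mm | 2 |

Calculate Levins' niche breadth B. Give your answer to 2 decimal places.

Proportions for Species C (n=223): 48/223=0.2152, 20/223=0.0897, 16/223=0.0717, 44/223=0.1973, 27/223=0.1211, 65/223=0.2915, 1/223=0.0045, 2/223=0.0090
Σpᵢ² = 0.2152² + 0.0897² + 0.0717² + 0.1973² + 0.1211² + 0.2915² + 0.0045² + 0.0090² = 0.046311 + 0.008046 + 0.005141 + 0.038927 + 0.014665 + 0.084972 + 0.000020 + 0.000081 = 0.198163
B = 1 / 0.198163 = 5.0464

5.05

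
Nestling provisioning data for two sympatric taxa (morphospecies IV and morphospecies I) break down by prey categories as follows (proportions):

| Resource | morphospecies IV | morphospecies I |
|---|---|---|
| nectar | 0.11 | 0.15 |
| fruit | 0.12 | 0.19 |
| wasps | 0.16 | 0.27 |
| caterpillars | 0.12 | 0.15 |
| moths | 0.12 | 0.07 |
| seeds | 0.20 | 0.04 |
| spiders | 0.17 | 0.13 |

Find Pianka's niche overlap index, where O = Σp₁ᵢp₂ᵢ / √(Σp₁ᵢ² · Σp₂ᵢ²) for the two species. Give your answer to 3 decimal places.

0.853

Σ p₁ᵢp₂ᵢ = 0.0165 + 0.0228 + 0.0432 + 0.0180 + 0.0084 + 0.0080 + 0.0221 = 0.1390
Σp_1ᵢ² = 0.11² + 0.12² + 0.16² + 0.12² + 0.12² + 0.20² + 0.17² = 0.0121 + 0.0144 + 0.0256 + 0.0144 + 0.0144 + 0.0400 + 0.0289 = 0.1498
Σp_2ᵢ² = 0.15² + 0.19² + 0.27² + 0.15² + 0.07² + 0.04² + 0.13² = 0.0225 + 0.0361 + 0.0729 + 0.0225 + 0.0049 + 0.0016 + 0.0169 = 0.1774
O = 0.1390 / √(0.1498 × 0.1774) = 0.1390 / 0.163017 = 0.85267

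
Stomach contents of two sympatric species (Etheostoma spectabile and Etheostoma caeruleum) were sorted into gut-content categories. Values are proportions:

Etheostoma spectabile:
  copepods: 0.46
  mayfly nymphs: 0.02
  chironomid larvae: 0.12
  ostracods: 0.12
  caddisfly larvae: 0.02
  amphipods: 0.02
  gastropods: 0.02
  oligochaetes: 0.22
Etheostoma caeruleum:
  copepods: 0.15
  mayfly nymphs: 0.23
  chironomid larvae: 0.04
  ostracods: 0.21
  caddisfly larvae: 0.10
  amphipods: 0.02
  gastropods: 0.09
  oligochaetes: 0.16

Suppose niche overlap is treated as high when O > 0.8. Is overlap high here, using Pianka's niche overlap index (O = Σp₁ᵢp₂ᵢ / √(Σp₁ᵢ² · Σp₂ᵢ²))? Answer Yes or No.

No

Σ p₁ᵢp₂ᵢ = 0.0690 + 0.0046 + 0.0048 + 0.0252 + 0.0020 + 0.0004 + 0.0018 + 0.0352 = 0.1430
Σp_1ᵢ² = 0.46² + 0.02² + 0.12² + 0.12² + 0.02² + 0.02² + 0.02² + 0.22² = 0.2116 + 0.0004 + 0.0144 + 0.0144 + 0.0004 + 0.0004 + 0.0004 + 0.0484 = 0.2904
Σp_2ᵢ² = 0.15² + 0.23² + 0.04² + 0.21² + 0.10² + 0.02² + 0.09² + 0.16² = 0.0225 + 0.0529 + 0.0016 + 0.0441 + 0.0100 + 0.0004 + 0.0081 + 0.0256 = 0.1652
O = 0.1430 / √(0.2904 × 0.1652) = 0.1430 / 0.21903 = 0.6529
O = 0.6529 < 0.8 → No.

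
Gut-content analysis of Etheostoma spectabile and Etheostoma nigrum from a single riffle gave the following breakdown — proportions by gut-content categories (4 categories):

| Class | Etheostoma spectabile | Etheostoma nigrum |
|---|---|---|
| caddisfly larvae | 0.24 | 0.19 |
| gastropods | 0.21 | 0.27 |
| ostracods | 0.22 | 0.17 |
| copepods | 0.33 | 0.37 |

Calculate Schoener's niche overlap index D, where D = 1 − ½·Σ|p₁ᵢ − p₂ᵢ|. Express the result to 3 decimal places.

0.900

Σ|p₁ᵢ − p₂ᵢ| = 0.05 + 0.06 + 0.05 + 0.04 = 0.20
D = 1 − ½ × 0.20 = 1 − 0.100 = 0.90000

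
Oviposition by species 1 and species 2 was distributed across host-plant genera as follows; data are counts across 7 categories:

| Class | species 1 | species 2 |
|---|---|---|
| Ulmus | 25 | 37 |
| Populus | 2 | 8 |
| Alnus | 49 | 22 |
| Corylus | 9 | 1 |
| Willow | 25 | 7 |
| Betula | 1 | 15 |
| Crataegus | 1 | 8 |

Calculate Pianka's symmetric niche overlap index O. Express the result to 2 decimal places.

0.77

Proportions for species 1 (n=112): 25/112=0.2232, 2/112=0.0179, 49/112=0.4375, 9/112=0.0804, 25/112=0.2232, 1/112=0.0089, 1/112=0.0089
Proportions for species 2 (n=98): 37/98=0.3776, 8/98=0.0816, 22/98=0.2245, 1/98=0.0102, 7/98=0.0714, 15/98=0.1531, 8/98=0.0816
Σ p₁ᵢp₂ᵢ = 0.084280 + 0.001461 + 0.098219 + 0.000820 + 0.015936 + 0.001363 + 0.000726 = 0.202805
Σp_1ᵢ² = 0.2232² + 0.0179² + 0.4375² + 0.0804² + 0.2232² + 0.0089² + 0.0089² = 0.049818 + 0.000320 + 0.191406 + 0.006464 + 0.049818 + 0.000079 + 0.000079 = 0.297984
Σp_2ᵢ² = 0.3776² + 0.0816² + 0.2245² + 0.0102² + 0.0714² + 0.1531² + 0.0816² = 0.142582 + 0.006659 + 0.050400 + 0.000104 + 0.005098 + 0.023440 + 0.006659 = 0.234942
O = 0.202805 / √(0.297984 × 0.234942) = 0.202805 / 0.2645921 = 0.7665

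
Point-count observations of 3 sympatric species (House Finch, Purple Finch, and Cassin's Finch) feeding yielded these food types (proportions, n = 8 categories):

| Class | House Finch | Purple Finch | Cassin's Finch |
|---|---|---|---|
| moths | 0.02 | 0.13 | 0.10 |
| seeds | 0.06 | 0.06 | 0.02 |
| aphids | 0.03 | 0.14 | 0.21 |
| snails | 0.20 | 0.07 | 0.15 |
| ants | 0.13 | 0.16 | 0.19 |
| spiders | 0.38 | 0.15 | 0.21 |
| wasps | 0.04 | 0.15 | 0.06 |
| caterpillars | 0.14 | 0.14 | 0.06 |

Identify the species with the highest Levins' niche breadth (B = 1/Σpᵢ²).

Purple Finch

Σp_Housᵢ² = 0.02² + 0.06² + 0.03² + 0.20² + 0.13² + 0.38² + 0.04² + 0.14² = 0.0004 + 0.0036 + 0.0009 + 0.0400 + 0.0169 + 0.1444 + 0.0016 + 0.0196 = 0.2274
B_Hous = 1 / 0.2274 = 4.3975
Σp_Purpᵢ² = 0.13² + 0.06² + 0.14² + 0.07² + 0.16² + 0.15² + 0.15² + 0.14² = 0.0169 + 0.0036 + 0.0196 + 0.0049 + 0.0256 + 0.0225 + 0.0225 + 0.0196 = 0.1352
B_Purp = 1 / 0.1352 = 7.3964
Σp_Cassᵢ² = 0.10² + 0.02² + 0.21² + 0.15² + 0.19² + 0.21² + 0.06² + 0.06² = 0.0100 + 0.0004 + 0.0441 + 0.0225 + 0.0361 + 0.0441 + 0.0036 + 0.0036 = 0.1644
B_Cass = 1 / 0.1644 = 6.0827
Highest B → broadest niche (most generalist): Purple Finch (B = 7.40).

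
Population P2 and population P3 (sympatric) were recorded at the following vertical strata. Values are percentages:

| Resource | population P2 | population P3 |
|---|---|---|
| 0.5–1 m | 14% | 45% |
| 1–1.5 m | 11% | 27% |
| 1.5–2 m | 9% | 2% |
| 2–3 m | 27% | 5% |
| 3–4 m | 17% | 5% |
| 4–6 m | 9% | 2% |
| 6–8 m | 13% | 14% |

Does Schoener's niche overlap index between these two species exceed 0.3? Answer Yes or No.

Convert percentages to proportions (divide by 100).
Σ|p₁ᵢ − p₂ᵢ| = 0.31 + 0.16 + 0.07 + 0.22 + 0.12 + 0.07 + 0.01 = 0.96
D = 1 − ½ × 0.96 = 1 − 0.480 = 0.5200
D = 0.5200 > 0.3 → Yes.

Yes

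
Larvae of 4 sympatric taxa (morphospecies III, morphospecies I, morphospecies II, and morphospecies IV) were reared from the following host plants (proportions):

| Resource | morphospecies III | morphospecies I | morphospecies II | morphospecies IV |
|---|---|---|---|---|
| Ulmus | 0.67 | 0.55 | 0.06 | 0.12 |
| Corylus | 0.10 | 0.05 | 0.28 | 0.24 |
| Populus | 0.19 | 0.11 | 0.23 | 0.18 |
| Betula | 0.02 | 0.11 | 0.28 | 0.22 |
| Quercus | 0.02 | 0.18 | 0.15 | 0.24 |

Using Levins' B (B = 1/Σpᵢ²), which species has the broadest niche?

Σp_IIIᵢ² = 0.67² + 0.10² + 0.19² + 0.02² + 0.02² = 0.4489 + 0.0100 + 0.0361 + 0.0004 + 0.0004 = 0.4958
B_III = 1 / 0.4958 = 2.0169
Σp_Iᵢ² = 0.55² + 0.05² + 0.11² + 0.11² + 0.18² = 0.3025 + 0.0025 + 0.0121 + 0.0121 + 0.0324 = 0.3616
B_I = 1 / 0.3616 = 2.7655
Σp_IIᵢ² = 0.06² + 0.28² + 0.23² + 0.28² + 0.15² = 0.0036 + 0.0784 + 0.0529 + 0.0784 + 0.0225 = 0.2358
B_II = 1 / 0.2358 = 4.2409
Σp_IVᵢ² = 0.12² + 0.24² + 0.18² + 0.22² + 0.24² = 0.0144 + 0.0576 + 0.0324 + 0.0484 + 0.0576 = 0.2104
B_IV = 1 / 0.2104 = 4.7529
Highest B → broadest niche (most generalist): morphospecies IV (B = 4.75).

morphospecies IV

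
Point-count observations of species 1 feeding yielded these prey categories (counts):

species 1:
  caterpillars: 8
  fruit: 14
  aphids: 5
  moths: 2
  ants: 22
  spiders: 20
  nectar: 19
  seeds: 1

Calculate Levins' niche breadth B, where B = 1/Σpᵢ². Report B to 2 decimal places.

5.39

Proportions for species 1 (n=91): 8/91=0.0879, 14/91=0.1538, 5/91=0.0549, 2/91=0.0220, 22/91=0.2418, 20/91=0.2198, 19/91=0.2088, 1/91=0.0110
Σpᵢ² = 0.0879² + 0.1538² + 0.0549² + 0.0220² + 0.2418² + 0.2198² + 0.2088² + 0.0110² = 0.007726 + 0.023654 + 0.003014 + 0.000484 + 0.058467 + 0.048312 + 0.043597 + 0.000121 = 0.185375
B = 1 / 0.185375 = 5.3945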